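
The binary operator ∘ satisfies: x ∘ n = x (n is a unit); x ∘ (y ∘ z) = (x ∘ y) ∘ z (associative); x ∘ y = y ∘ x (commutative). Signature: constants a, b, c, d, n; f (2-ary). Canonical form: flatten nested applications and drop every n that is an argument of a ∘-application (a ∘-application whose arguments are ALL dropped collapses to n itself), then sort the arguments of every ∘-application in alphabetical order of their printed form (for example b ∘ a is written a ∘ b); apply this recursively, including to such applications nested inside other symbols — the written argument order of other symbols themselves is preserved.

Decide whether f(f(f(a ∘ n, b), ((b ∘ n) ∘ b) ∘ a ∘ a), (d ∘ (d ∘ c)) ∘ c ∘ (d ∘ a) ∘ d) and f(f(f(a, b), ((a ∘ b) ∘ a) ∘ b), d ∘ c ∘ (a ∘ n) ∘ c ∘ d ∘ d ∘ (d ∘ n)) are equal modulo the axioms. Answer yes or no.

Answer: yes — both canonical forms are f(f(f(a, b), a ∘ a ∘ b ∘ b), a ∘ c ∘ c ∘ d ∘ d ∘ d ∘ d)

Derivation:
Left:  f(f(f(a ∘ n, b), ((b ∘ n) ∘ b) ∘ a ∘ a), (d ∘ (d ∘ c)) ∘ c ∘ (d ∘ a) ∘ d)
  Descend into:  (d ∘ (d ∘ c)) ∘ c ∘ (d ∘ a) ∘ d
  Merge nested applications:  d ∘ d ∘ c ∘ c ∘ d ∘ a ∘ d
  Order the arguments:  a ∘ c ∘ c ∘ d ∘ d ∘ d ∘ d
  Put back:  f(f(f(a, b), a ∘ a ∘ b ∘ b), a ∘ c ∘ c ∘ d ∘ d ∘ d ∘ d)
Right:  f(f(f(a, b), ((a ∘ b) ∘ a) ∘ b), d ∘ c ∘ (a ∘ n) ∘ c ∘ d ∘ d ∘ (d ∘ n))
  Work inside:  d ∘ c ∘ (a ∘ n) ∘ c ∘ d ∘ d ∘ (d ∘ n)
  Flatten:  d ∘ c ∘ a ∘ n ∘ c ∘ d ∘ d ∘ d ∘ n
  Drop the unit:  drop n (×2)
  Order the arguments:  a ∘ c ∘ c ∘ d ∘ d ∘ d ∘ d
  Reassemble:  f(f(f(a, b), a ∘ a ∘ b ∘ b), a ∘ c ∘ c ∘ d ∘ d ∘ d ∘ d)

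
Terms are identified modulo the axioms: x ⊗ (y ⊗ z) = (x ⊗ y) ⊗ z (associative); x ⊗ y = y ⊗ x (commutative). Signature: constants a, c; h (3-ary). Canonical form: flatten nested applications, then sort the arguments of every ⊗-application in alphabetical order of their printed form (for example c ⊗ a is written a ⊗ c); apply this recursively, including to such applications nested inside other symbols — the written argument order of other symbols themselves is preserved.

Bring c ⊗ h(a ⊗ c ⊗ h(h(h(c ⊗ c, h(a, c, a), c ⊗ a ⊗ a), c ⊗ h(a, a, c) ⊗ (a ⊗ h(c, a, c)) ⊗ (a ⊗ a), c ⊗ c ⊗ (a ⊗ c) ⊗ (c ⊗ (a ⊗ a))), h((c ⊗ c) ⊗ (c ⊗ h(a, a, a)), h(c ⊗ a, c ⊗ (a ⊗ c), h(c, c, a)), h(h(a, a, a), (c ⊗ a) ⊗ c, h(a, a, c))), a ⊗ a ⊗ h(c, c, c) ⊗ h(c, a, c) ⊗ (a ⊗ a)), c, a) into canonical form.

Answer: c ⊗ h(a ⊗ c ⊗ h(h(h(c ⊗ c, h(a, c, a), a ⊗ a ⊗ c), a ⊗ a ⊗ a ⊗ c ⊗ h(a, a, c) ⊗ h(c, a, c), a ⊗ a ⊗ a ⊗ c ⊗ c ⊗ c ⊗ c), h(c ⊗ c ⊗ c ⊗ h(a, a, a), h(a ⊗ c, a ⊗ c ⊗ c, h(c, c, a)), h(h(a, a, a), a ⊗ c ⊗ c, h(a, a, c))), a ⊗ a ⊗ a ⊗ a ⊗ h(c, a, c) ⊗ h(c, c, c)), c, a)

Derivation:
Inside:  h(a ⊗ c ⊗ h(h(h(c ⊗ c, h(a, c, a), c ⊗ a ⊗ a), c ⊗ h(a, a, c) ⊗ (a ⊗ h(c, a, c)) ⊗ (a ⊗ a), c ⊗ c ⊗ (a ⊗ c) ⊗ (c ⊗ (a ⊗ a))), h((c ⊗ c) ⊗ (c ⊗ h(a, a, a)), h(c ⊗ a, c ⊗ (a ⊗ c), h(c, c, a)), h(h(a, a, a), (c ⊗ a) ⊗ c, h(a, a, c))), a ⊗ a ⊗ h(c, c, c) ⊗ h(c, a, c) ⊗ (a ⊗ a)), c, a)  →  h(a ⊗ c ⊗ h(h(h(c ⊗ c, h(a, c, a), a ⊗ a ⊗ c), a ⊗ a ⊗ a ⊗ c ⊗ h(a, a, c) ⊗ h(c, a, c), a ⊗ a ⊗ a ⊗ c ⊗ c ⊗ c ⊗ c), h(c ⊗ c ⊗ c ⊗ h(a, a, a), h(a ⊗ c, a ⊗ c ⊗ c, h(c, c, a)), h(h(a, a, a), a ⊗ c ⊗ c, h(a, a, c))), a ⊗ a ⊗ a ⊗ a ⊗ h(c, a, c) ⊗ h(c, c, c)), c, a)
Sort:  c ⊗ h(a ⊗ c ⊗ h(h(h(c ⊗ c, h(a, c, a), a ⊗ a ⊗ c), a ⊗ a ⊗ a ⊗ c ⊗ h(a, a, c) ⊗ h(c, a, c), a ⊗ a ⊗ a ⊗ c ⊗ c ⊗ c ⊗ c), h(c ⊗ c ⊗ c ⊗ h(a, a, a), h(a ⊗ c, a ⊗ c ⊗ c, h(c, c, a)), h(h(a, a, a), a ⊗ c ⊗ c, h(a, a, c))), a ⊗ a ⊗ a ⊗ a ⊗ h(c, a, c) ⊗ h(c, c, c)), c, a)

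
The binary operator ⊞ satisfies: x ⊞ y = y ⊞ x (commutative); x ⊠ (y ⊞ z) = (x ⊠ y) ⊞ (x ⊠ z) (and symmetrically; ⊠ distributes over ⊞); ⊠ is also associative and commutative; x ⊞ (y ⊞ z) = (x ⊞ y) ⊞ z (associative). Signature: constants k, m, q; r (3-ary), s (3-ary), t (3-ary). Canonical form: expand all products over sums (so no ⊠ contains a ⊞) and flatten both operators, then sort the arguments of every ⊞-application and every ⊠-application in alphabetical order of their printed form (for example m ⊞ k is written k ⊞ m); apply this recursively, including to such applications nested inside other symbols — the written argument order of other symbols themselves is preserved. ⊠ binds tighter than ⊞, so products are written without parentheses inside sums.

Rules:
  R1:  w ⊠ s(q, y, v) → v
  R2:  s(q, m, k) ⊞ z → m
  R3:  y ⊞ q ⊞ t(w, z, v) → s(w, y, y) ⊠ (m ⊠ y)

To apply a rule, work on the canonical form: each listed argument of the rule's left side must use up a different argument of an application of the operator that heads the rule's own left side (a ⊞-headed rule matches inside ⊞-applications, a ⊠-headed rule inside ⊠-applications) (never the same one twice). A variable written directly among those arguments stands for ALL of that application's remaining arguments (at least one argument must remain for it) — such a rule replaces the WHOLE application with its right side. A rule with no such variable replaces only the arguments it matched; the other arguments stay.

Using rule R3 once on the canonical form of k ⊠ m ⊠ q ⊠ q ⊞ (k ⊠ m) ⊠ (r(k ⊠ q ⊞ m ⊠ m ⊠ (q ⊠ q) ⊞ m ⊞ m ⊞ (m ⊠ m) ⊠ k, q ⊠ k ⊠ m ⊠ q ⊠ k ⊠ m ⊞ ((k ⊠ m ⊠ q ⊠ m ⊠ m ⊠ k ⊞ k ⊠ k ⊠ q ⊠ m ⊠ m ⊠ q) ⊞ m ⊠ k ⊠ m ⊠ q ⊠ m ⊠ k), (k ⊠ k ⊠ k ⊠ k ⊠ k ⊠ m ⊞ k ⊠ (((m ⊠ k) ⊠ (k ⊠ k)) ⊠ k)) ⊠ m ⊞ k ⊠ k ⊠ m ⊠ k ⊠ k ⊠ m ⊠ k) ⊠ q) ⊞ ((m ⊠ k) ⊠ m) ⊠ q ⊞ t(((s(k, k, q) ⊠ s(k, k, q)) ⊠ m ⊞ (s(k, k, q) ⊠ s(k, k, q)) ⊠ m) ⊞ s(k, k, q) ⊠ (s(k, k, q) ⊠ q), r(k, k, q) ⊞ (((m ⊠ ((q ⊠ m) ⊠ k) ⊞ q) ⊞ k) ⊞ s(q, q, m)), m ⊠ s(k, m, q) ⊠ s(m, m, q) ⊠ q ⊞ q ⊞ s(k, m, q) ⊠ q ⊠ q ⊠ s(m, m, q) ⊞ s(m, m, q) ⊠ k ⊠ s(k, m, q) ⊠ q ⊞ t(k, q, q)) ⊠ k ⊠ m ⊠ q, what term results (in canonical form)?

Answer: k ⊠ m ⊠ m ⊠ q ⊞ k ⊠ m ⊠ q ⊠ q ⊞ k ⊠ m ⊠ q ⊠ r(k ⊠ m ⊠ m ⊞ k ⊠ q ⊞ m ⊞ m ⊞ m ⊠ m ⊠ q ⊠ q, k ⊠ k ⊠ m ⊠ m ⊠ m ⊠ q ⊞ k ⊠ k ⊠ m ⊠ m ⊠ m ⊠ q ⊞ k ⊠ k ⊠ m ⊠ m ⊠ q ⊠ q ⊞ k ⊠ k ⊠ m ⊠ m ⊠ q ⊠ q, k ⊠ k ⊠ k ⊠ k ⊠ k ⊠ m ⊠ m ⊞ k ⊠ k ⊠ k ⊠ k ⊠ k ⊠ m ⊠ m ⊞ k ⊠ k ⊠ k ⊠ k ⊠ k ⊠ m ⊠ m) ⊞ k ⊠ m ⊠ q ⊠ t(m ⊠ s(k, k, q) ⊠ s(k, k, q) ⊞ m ⊠ s(k, k, q) ⊠ s(k, k, q) ⊞ q ⊠ s(k, k, q) ⊠ s(k, k, q), k ⊞ k ⊠ m ⊠ m ⊠ q ⊞ q ⊞ r(k, k, q) ⊞ s(q, q, m), k ⊠ m ⊠ q ⊠ s(k, k ⊠ q ⊠ s(k, m, q) ⊠ s(m, m, q) ⊞ m ⊠ q ⊠ s(k, m, q) ⊠ s(m, m, q) ⊞ q ⊠ q ⊠ s(k, m, q) ⊠ s(m, m, q), k ⊠ q ⊠ s(k, m, q) ⊠ s(m, m, q) ⊞ m ⊠ q ⊠ s(k, m, q) ⊠ s(m, m, q) ⊞ q ⊠ q ⊠ s(k, m, q) ⊠ s(m, m, q)) ⊠ s(k, m, q) ⊠ s(m, m, q) ⊞ m ⊠ m ⊠ q ⊠ s(k, k ⊠ q ⊠ s(k, m, q) ⊠ s(m, m, q) ⊞ m ⊠ q ⊠ s(k, m, q) ⊠ s(m, m, q) ⊞ q ⊠ q ⊠ s(k, m, q) ⊠ s(m, m, q), k ⊠ q ⊠ s(k, m, q) ⊠ s(m, m, q) ⊞ m ⊠ q ⊠ s(k, m, q) ⊠ s(m, m, q) ⊞ q ⊠ q ⊠ s(k, m, q) ⊠ s(m, m, q)) ⊠ s(k, m, q) ⊠ s(m, m, q) ⊞ m ⊠ q ⊠ q ⊠ s(k, k ⊠ q ⊠ s(k, m, q) ⊠ s(m, m, q) ⊞ m ⊠ q ⊠ s(k, m, q) ⊠ s(m, m, q) ⊞ q ⊠ q ⊠ s(k, m, q) ⊠ s(m, m, q), k ⊠ q ⊠ s(k, m, q) ⊠ s(m, m, q) ⊞ m ⊠ q ⊠ s(k, m, q) ⊠ s(m, m, q) ⊞ q ⊠ q ⊠ s(k, m, q) ⊠ s(m, m, q)) ⊠ s(k, m, q) ⊠ s(m, m, q))

Derivation:
Canonical form:  k ⊠ m ⊠ m ⊠ q ⊞ k ⊠ m ⊠ q ⊠ q ⊞ k ⊠ m ⊠ q ⊠ r(k ⊠ m ⊠ m ⊞ k ⊠ q ⊞ m ⊞ m ⊞ m ⊠ m ⊠ q ⊠ q, k ⊠ k ⊠ m ⊠ m ⊠ m ⊠ q ⊞ k ⊠ k ⊠ m ⊠ m ⊠ m ⊠ q ⊞ k ⊠ k ⊠ m ⊠ m ⊠ q ⊠ q ⊞ k ⊠ k ⊠ m ⊠ m ⊠ q ⊠ q, k ⊠ k ⊠ k ⊠ k ⊠ k ⊠ m ⊠ m ⊞ k ⊠ k ⊠ k ⊠ k ⊠ k ⊠ m ⊠ m ⊞ k ⊠ k ⊠ k ⊠ k ⊠ k ⊠ m ⊠ m) ⊞ k ⊠ m ⊠ q ⊠ t(m ⊠ s(k, k, q) ⊠ s(k, k, q) ⊞ m ⊠ s(k, k, q) ⊠ s(k, k, q) ⊞ q ⊠ s(k, k, q) ⊠ s(k, k, q), k ⊞ k ⊠ m ⊠ m ⊠ q ⊞ q ⊞ r(k, k, q) ⊞ s(q, q, m), k ⊠ q ⊠ s(k, m, q) ⊠ s(m, m, q) ⊞ m ⊠ q ⊠ s(k, m, q) ⊠ s(m, m, q) ⊞ q ⊞ q ⊠ q ⊠ s(k, m, q) ⊠ s(m, m, q) ⊞ t(k, q, q))
R3 matches:  uses q, t(k, q, q);  v := q, w := k, y := k ⊠ q ⊠ s(k, m, q) ⊠ s(m, m, q) ⊞ m ⊠ q ⊠ s(k, m, q) ⊠ s(m, m, q) ⊞ q ⊠ q ⊠ s(k, m, q) ⊠ s(m, m, q), z := q
Every leftover argument binds to the variable; the entire application is replaced.
Result:  k ⊠ m ⊠ m ⊠ q ⊞ k ⊠ m ⊠ q ⊠ q ⊞ k ⊠ m ⊠ q ⊠ r(k ⊠ m ⊠ m ⊞ k ⊠ q ⊞ m ⊞ m ⊞ m ⊠ m ⊠ q ⊠ q, k ⊠ k ⊠ m ⊠ m ⊠ m ⊠ q ⊞ k ⊠ k ⊠ m ⊠ m ⊠ m ⊠ q ⊞ k ⊠ k ⊠ m ⊠ m ⊠ q ⊠ q ⊞ k ⊠ k ⊠ m ⊠ m ⊠ q ⊠ q, k ⊠ k ⊠ k ⊠ k ⊠ k ⊠ m ⊠ m ⊞ k ⊠ k ⊠ k ⊠ k ⊠ k ⊠ m ⊠ m ⊞ k ⊠ k ⊠ k ⊠ k ⊠ k ⊠ m ⊠ m) ⊞ k ⊠ m ⊠ q ⊠ t(m ⊠ s(k, k, q) ⊠ s(k, k, q) ⊞ m ⊠ s(k, k, q) ⊠ s(k, k, q) ⊞ q ⊠ s(k, k, q) ⊠ s(k, k, q), k ⊞ k ⊠ m ⊠ m ⊠ q ⊞ q ⊞ r(k, k, q) ⊞ s(q, q, m), k ⊠ m ⊠ q ⊠ s(k, k ⊠ q ⊠ s(k, m, q) ⊠ s(m, m, q) ⊞ m ⊠ q ⊠ s(k, m, q) ⊠ s(m, m, q) ⊞ q ⊠ q ⊠ s(k, m, q) ⊠ s(m, m, q), k ⊠ q ⊠ s(k, m, q) ⊠ s(m, m, q) ⊞ m ⊠ q ⊠ s(k, m, q) ⊠ s(m, m, q) ⊞ q ⊠ q ⊠ s(k, m, q) ⊠ s(m, m, q)) ⊠ s(k, m, q) ⊠ s(m, m, q) ⊞ m ⊠ m ⊠ q ⊠ s(k, k ⊠ q ⊠ s(k, m, q) ⊠ s(m, m, q) ⊞ m ⊠ q ⊠ s(k, m, q) ⊠ s(m, m, q) ⊞ q ⊠ q ⊠ s(k, m, q) ⊠ s(m, m, q), k ⊠ q ⊠ s(k, m, q) ⊠ s(m, m, q) ⊞ m ⊠ q ⊠ s(k, m, q) ⊠ s(m, m, q) ⊞ q ⊠ q ⊠ s(k, m, q) ⊠ s(m, m, q)) ⊠ s(k, m, q) ⊠ s(m, m, q) ⊞ m ⊠ q ⊠ q ⊠ s(k, k ⊠ q ⊠ s(k, m, q) ⊠ s(m, m, q) ⊞ m ⊠ q ⊠ s(k, m, q) ⊠ s(m, m, q) ⊞ q ⊠ q ⊠ s(k, m, q) ⊠ s(m, m, q), k ⊠ q ⊠ s(k, m, q) ⊠ s(m, m, q) ⊞ m ⊠ q ⊠ s(k, m, q) ⊠ s(m, m, q) ⊞ q ⊠ q ⊠ s(k, m, q) ⊠ s(m, m, q)) ⊠ s(k, m, q) ⊠ s(m, m, q))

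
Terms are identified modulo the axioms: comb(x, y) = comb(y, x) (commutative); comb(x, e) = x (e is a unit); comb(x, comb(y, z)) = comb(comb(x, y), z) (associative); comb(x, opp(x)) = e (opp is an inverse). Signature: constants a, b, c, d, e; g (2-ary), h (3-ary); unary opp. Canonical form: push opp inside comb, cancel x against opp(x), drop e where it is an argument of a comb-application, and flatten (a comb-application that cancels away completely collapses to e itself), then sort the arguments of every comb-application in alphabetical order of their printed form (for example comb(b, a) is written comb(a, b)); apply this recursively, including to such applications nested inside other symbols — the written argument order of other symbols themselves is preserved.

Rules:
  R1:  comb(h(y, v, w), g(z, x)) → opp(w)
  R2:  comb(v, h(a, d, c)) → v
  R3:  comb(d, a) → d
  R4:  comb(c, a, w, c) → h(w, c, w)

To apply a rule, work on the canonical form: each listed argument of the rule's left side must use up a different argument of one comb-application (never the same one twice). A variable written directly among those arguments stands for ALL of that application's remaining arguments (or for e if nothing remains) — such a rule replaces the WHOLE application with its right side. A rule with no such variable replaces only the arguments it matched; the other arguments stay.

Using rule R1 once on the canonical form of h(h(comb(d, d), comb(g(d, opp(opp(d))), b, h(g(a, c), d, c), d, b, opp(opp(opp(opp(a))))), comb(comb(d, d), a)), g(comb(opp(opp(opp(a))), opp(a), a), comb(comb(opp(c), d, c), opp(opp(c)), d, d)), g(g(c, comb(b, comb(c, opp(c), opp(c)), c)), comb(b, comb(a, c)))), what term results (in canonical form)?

Canonical form:  h(h(comb(d, d), comb(a, b, b, d, g(d, d), h(g(a, c), d, c)), comb(a, d, d)), g(opp(a), comb(c, d, d, d)), g(g(c, b), comb(a, b, c)))
R1 matches:  uses g(d, d), h(g(a, c), d, c);  v := d, w := c, x := d, y := g(a, c), z := d
Result:  h(h(comb(d, d), comb(a, b, b, d, opp(c)), comb(a, d, d)), g(opp(a), comb(c, d, d, d)), g(g(c, b), comb(a, b, c)))

Answer: h(h(comb(d, d), comb(a, b, b, d, opp(c)), comb(a, d, d)), g(opp(a), comb(c, d, d, d)), g(g(c, b), comb(a, b, c)))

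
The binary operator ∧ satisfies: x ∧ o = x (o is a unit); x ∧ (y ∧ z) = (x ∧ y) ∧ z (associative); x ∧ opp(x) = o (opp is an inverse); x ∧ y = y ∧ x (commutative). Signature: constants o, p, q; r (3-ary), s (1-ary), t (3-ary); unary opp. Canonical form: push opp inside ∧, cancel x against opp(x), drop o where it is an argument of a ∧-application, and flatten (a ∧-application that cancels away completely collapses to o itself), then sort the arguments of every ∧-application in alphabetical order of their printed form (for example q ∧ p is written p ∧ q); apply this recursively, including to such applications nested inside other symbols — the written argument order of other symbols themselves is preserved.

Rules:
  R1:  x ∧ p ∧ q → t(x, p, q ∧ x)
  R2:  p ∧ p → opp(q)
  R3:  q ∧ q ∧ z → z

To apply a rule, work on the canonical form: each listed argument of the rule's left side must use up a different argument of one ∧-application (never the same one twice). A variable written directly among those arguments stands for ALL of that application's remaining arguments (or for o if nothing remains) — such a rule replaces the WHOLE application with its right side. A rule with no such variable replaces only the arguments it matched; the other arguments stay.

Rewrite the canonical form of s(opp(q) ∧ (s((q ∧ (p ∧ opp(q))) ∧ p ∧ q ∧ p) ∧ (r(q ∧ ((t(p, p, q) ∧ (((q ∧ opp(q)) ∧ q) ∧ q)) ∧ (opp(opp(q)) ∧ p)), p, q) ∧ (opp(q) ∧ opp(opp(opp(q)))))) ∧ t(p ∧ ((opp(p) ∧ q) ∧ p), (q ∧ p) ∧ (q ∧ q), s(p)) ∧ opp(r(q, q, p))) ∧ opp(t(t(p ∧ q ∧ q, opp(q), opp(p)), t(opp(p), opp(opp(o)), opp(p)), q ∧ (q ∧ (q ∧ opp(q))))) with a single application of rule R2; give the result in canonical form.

Answer: opp(t(t(p ∧ q ∧ q, opp(q), opp(p)), t(opp(p), o, opp(p)), q ∧ q)) ∧ s(opp(q) ∧ opp(q) ∧ opp(q) ∧ opp(r(q, q, p)) ∧ r(p ∧ q ∧ q ∧ q ∧ q ∧ t(p, p, q), p, q) ∧ s(p) ∧ t(p ∧ q, p ∧ q ∧ q ∧ q, s(p)))

Derivation:
Canonical form:  opp(t(t(p ∧ q ∧ q, opp(q), opp(p)), t(opp(p), o, opp(p)), q ∧ q)) ∧ s(opp(q) ∧ opp(q) ∧ opp(q) ∧ opp(r(q, q, p)) ∧ r(p ∧ q ∧ q ∧ q ∧ q ∧ t(p, p, q), p, q) ∧ s(p ∧ p ∧ p ∧ q) ∧ t(p ∧ q, p ∧ q ∧ q ∧ q, s(p)))
Match R2:  consume p, p
Result:  opp(t(t(p ∧ q ∧ q, opp(q), opp(p)), t(opp(p), o, opp(p)), q ∧ q)) ∧ s(opp(q) ∧ opp(q) ∧ opp(q) ∧ opp(r(q, q, p)) ∧ r(p ∧ q ∧ q ∧ q ∧ q ∧ t(p, p, q), p, q) ∧ s(p) ∧ t(p ∧ q, p ∧ q ∧ q ∧ q, s(p)))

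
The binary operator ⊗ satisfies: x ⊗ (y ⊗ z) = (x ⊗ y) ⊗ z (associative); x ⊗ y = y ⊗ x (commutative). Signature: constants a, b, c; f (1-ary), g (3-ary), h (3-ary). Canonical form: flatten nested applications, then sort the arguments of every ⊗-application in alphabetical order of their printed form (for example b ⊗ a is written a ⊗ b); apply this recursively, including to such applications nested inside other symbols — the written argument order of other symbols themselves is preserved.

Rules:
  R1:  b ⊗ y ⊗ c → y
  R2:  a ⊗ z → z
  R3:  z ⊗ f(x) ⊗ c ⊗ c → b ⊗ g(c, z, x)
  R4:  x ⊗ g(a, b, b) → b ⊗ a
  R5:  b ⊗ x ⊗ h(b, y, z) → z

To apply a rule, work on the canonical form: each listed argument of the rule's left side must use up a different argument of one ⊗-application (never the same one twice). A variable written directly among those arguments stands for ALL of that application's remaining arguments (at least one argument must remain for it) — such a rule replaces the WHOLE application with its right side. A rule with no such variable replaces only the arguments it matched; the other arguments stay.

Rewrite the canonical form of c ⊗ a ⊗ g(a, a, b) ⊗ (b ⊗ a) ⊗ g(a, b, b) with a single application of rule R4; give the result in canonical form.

Answer: a ⊗ b

Derivation:
Canonical form:  a ⊗ a ⊗ b ⊗ c ⊗ g(a, a, b) ⊗ g(a, b, b)
Match R4:  consume g(a, b, b);  x := a ⊗ a ⊗ b ⊗ c ⊗ g(a, a, b)
The variable takes the whole remainder — replace the entire application.
Giving:  a ⊗ b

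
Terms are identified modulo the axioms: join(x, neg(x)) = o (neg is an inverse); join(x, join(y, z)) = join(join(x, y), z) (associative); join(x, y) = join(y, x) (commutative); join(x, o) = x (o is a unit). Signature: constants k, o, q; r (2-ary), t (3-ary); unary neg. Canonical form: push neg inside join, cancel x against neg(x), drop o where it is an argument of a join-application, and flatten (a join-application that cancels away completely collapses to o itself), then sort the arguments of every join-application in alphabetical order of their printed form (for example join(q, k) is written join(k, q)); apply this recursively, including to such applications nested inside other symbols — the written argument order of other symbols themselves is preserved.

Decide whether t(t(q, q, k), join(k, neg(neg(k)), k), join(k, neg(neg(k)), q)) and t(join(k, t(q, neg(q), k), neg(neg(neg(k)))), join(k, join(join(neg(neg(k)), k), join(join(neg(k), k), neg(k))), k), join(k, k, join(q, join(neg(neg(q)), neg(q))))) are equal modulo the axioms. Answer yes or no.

Answer: no — t(t(q, q, k), join(k, k, k), join(k, k, q)) vs t(t(q, neg(q), k), join(k, k, k), join(k, k, q))

Derivation:
Left:  t(t(q, q, k), join(k, neg(neg(k)), k), join(k, neg(neg(k)), q))
  Work inside:  join(k, neg(neg(k)), q)
  Push neg inside:  distribute neg over join and collapse double neg
  Collect terms:  join(k, k, q)
  Reassemble:  t(t(q, q, k), join(k, k, k), join(k, k, q))
Right:  t(join(k, t(q, neg(q), k), neg(neg(neg(k)))), join(k, join(join(neg(neg(k)), k), join(join(neg(k), k), neg(k))), k), join(k, k, join(q, join(neg(neg(q)), neg(q)))))
  Focus inside:  join(k, join(join(neg(neg(k)), k), join(join(neg(k), k), neg(k))), k)
  Push neg inside:  distribute neg over join and collapse double neg
  Collect terms:  join(k, k, k)
  Rebuild:  t(t(q, neg(q), k), join(k, k, k), join(k, k, q))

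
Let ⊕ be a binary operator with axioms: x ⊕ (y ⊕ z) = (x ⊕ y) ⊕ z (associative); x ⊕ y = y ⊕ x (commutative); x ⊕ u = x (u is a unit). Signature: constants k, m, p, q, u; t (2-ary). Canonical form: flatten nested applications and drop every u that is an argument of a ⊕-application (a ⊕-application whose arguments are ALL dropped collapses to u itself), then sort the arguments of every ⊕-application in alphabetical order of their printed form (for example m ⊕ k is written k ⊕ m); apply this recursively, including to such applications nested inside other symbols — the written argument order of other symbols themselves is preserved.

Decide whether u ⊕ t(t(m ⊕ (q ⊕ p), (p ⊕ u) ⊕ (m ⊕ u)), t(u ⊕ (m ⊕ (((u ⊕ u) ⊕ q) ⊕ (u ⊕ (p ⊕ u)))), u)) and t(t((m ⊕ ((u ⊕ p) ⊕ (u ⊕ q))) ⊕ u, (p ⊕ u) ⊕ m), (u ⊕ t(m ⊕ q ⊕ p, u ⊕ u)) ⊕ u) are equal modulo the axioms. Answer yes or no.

Left:  u ⊕ t(t(m ⊕ (q ⊕ p), (p ⊕ u) ⊕ (m ⊕ u)), t(u ⊕ (m ⊕ (((u ⊕ u) ⊕ q) ⊕ (u ⊕ (p ⊕ u)))), u))
  Canonicalize subterm:  t(t(m ⊕ (q ⊕ p), (p ⊕ u) ⊕ (m ⊕ u)), t(u ⊕ (m ⊕ (((u ⊕ u) ⊕ q) ⊕ (u ⊕ (p ⊕ u)))), u))  →  t(t(m ⊕ p ⊕ q, m ⊕ p), t(m ⊕ p ⊕ q, u))
  Unit:  drop u
  Sort arguments:  t(t(m ⊕ p ⊕ q, m ⊕ p), t(m ⊕ p ⊕ q, u))
Right:  t(t((m ⊕ ((u ⊕ p) ⊕ (u ⊕ q))) ⊕ u, (p ⊕ u) ⊕ m), (u ⊕ t(m ⊕ q ⊕ p, u ⊕ u)) ⊕ u)
  Focus inside:  (u ⊕ t(m ⊕ q ⊕ p, u ⊕ u)) ⊕ u
  Flatten:  u ⊕ t(m ⊕ q ⊕ p, u ⊕ u) ⊕ u
  Inside:  t(m ⊕ q ⊕ p, u ⊕ u)  →  t(m ⊕ p ⊕ q, u)
  Units out:  drop u (×2)
  Order the arguments:  t(m ⊕ p ⊕ q, u)
  Reassemble:  t(t(m ⊕ p ⊕ q, m ⊕ p), t(m ⊕ p ⊕ q, u))

Answer: yes — both canonical forms are t(t(m ⊕ p ⊕ q, m ⊕ p), t(m ⊕ p ⊕ q, u))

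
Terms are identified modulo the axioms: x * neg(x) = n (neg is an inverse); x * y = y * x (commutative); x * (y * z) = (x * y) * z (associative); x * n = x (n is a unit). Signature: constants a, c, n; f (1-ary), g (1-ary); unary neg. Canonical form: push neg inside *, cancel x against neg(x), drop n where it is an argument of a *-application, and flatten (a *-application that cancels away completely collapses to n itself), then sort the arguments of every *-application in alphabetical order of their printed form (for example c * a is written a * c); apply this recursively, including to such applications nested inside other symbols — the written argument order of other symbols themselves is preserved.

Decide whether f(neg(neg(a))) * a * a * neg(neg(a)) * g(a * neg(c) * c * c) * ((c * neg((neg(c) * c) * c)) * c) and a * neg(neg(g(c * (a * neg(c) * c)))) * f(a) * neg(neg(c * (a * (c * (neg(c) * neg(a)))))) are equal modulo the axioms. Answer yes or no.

Answer: no — a * a * a * c * f(a) * g(a * c) vs a * c * f(a) * g(a * c)

Derivation:
Left:  f(neg(neg(a))) * a * a * neg(neg(a)) * g(a * neg(c) * c * c) * ((c * neg((neg(c) * c) * c)) * c)
  Push neg inside:  distribute neg over * and collapse double neg
  Combine occurrences:  f(a) * a * a * a * g(a * c) * c
  Order the arguments:  a * a * a * c * f(a) * g(a * c)
Right:  a * neg(neg(g(c * (a * neg(c) * c)))) * f(a) * neg(neg(c * (a * (c * (neg(c) * neg(a))))))
  Push neg inside:  distribute neg over * and collapse double neg
  Collect terms:  a * g(a * c) * f(a) * c
  Sort:  a * c * f(a) * g(a * c)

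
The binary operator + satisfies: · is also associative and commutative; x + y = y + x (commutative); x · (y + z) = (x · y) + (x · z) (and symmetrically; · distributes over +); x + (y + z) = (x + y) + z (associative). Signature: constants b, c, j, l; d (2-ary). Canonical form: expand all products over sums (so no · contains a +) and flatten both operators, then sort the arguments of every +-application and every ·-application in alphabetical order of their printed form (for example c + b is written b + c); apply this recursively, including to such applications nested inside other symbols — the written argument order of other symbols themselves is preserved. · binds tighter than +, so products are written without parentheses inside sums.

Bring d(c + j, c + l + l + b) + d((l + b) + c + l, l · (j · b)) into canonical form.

Flatten:  d(c + j, b + c + l + l) + d(b + c + l + l, b · j · l)
Order the arguments:  d(b + c + l + l, b · j · l) + d(c + j, b + c + l + l)

Answer: d(b + c + l + l, b · j · l) + d(c + j, b + c + l + l)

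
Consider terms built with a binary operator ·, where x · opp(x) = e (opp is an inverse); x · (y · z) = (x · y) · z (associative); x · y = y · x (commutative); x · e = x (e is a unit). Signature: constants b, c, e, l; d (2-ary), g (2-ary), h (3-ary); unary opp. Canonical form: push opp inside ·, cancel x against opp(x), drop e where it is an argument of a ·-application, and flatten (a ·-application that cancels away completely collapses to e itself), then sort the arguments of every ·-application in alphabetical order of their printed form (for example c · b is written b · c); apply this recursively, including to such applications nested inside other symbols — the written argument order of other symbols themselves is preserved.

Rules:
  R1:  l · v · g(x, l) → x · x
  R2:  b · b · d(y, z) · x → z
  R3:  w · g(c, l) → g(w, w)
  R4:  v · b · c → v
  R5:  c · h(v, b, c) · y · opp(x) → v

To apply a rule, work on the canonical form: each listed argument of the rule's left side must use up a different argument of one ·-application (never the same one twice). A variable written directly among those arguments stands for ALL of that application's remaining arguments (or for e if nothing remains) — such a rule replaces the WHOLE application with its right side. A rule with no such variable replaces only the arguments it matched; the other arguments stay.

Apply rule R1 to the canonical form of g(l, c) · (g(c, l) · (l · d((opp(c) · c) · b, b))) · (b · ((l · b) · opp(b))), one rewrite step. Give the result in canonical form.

Canonical form:  b · d(b, b) · g(c, l) · g(l, c) · l · l
R1 matches:  uses g(c, l), l;  v := b · d(b, b) · g(l, c) · l, x := c
The variable takes the whole remainder — replace the entire application.
Giving:  c · c

Answer: c · c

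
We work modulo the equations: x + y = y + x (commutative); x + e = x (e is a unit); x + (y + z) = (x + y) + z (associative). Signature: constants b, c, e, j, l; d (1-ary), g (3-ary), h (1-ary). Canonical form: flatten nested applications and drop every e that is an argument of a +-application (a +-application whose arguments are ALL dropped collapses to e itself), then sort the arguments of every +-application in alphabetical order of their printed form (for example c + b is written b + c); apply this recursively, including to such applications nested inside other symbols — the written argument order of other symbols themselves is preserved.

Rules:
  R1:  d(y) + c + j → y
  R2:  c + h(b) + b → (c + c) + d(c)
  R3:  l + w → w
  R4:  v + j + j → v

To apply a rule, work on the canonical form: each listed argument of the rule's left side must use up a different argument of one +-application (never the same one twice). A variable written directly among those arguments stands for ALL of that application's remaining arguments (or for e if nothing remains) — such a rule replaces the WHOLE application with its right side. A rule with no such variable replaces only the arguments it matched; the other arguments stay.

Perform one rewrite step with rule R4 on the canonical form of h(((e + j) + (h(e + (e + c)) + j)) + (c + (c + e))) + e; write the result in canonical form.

Answer: h(c + c + h(c))

Derivation:
Canonical form:  h(c + c + h(c) + j + j)
Apply R4:  consuming j, j;  v := c + c + h(c)
Every leftover argument binds to the variable; the entire application is replaced.
Giving:  h(c + c + h(c))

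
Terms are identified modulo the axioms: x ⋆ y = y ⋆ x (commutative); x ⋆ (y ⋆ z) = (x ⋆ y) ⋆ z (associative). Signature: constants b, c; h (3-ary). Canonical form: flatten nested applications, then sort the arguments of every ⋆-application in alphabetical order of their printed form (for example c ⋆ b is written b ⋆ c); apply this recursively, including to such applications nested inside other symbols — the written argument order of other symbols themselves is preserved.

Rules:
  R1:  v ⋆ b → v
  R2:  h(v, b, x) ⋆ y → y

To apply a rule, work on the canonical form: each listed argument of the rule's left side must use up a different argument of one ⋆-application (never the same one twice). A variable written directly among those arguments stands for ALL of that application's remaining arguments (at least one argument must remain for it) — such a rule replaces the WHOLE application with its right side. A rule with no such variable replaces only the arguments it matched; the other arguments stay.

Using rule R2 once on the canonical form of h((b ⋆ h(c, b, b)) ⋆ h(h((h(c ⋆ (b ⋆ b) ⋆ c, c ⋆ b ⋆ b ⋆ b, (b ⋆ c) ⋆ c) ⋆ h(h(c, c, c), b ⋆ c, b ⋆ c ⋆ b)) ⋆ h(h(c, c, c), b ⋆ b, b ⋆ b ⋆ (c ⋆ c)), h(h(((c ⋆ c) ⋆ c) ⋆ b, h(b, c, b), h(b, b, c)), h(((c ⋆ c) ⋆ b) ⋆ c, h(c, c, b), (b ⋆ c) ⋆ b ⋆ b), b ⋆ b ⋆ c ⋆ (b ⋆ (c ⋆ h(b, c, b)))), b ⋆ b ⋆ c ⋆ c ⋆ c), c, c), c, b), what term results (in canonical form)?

Answer: h(b ⋆ h(h(h(b ⋆ b ⋆ c ⋆ c, b ⋆ b ⋆ b ⋆ c, b ⋆ c ⋆ c) ⋆ h(h(c, c, c), b ⋆ b, b ⋆ b ⋆ c ⋆ c) ⋆ h(h(c, c, c), b ⋆ c, b ⋆ b ⋆ c), h(h(b ⋆ c ⋆ c ⋆ c, h(b, c, b), h(b, b, c)), h(b ⋆ c ⋆ c ⋆ c, h(c, c, b), b ⋆ b ⋆ b ⋆ c), b ⋆ b ⋆ b ⋆ c ⋆ c ⋆ h(b, c, b)), b ⋆ b ⋆ c ⋆ c ⋆ c), c, c), c, b)

Derivation:
Canonical form:  h(b ⋆ h(c, b, b) ⋆ h(h(h(b ⋆ b ⋆ c ⋆ c, b ⋆ b ⋆ b ⋆ c, b ⋆ c ⋆ c) ⋆ h(h(c, c, c), b ⋆ b, b ⋆ b ⋆ c ⋆ c) ⋆ h(h(c, c, c), b ⋆ c, b ⋆ b ⋆ c), h(h(b ⋆ c ⋆ c ⋆ c, h(b, c, b), h(b, b, c)), h(b ⋆ c ⋆ c ⋆ c, h(c, c, b), b ⋆ b ⋆ b ⋆ c), b ⋆ b ⋆ b ⋆ c ⋆ c ⋆ h(b, c, b)), b ⋆ b ⋆ c ⋆ c ⋆ c), c, c), c, b)
Apply R2:  consuming h(c, b, b);  v := c, x := b, y := b ⋆ h(h(h(b ⋆ b ⋆ c ⋆ c, b ⋆ b ⋆ b ⋆ c, b ⋆ c ⋆ c) ⋆ h(h(c, c, c), b ⋆ b, b ⋆ b ⋆ c ⋆ c) ⋆ h(h(c, c, c), b ⋆ c, b ⋆ b ⋆ c), h(h(b ⋆ c ⋆ c ⋆ c, h(b, c, b), h(b, b, c)), h(b ⋆ c ⋆ c ⋆ c, h(c, c, b), b ⋆ b ⋆ b ⋆ c), b ⋆ b ⋆ b ⋆ c ⋆ c ⋆ h(b, c, b)), b ⋆ b ⋆ c ⋆ c ⋆ c), c, c)
The variable takes the whole remainder — replace the entire application.
Giving:  h(b ⋆ h(h(h(b ⋆ b ⋆ c ⋆ c, b ⋆ b ⋆ b ⋆ c, b ⋆ c ⋆ c) ⋆ h(h(c, c, c), b ⋆ b, b ⋆ b ⋆ c ⋆ c) ⋆ h(h(c, c, c), b ⋆ c, b ⋆ b ⋆ c), h(h(b ⋆ c ⋆ c ⋆ c, h(b, c, b), h(b, b, c)), h(b ⋆ c ⋆ c ⋆ c, h(c, c, b), b ⋆ b ⋆ b ⋆ c), b ⋆ b ⋆ b ⋆ c ⋆ c ⋆ h(b, c, b)), b ⋆ b ⋆ c ⋆ c ⋆ c), c, c), c, b)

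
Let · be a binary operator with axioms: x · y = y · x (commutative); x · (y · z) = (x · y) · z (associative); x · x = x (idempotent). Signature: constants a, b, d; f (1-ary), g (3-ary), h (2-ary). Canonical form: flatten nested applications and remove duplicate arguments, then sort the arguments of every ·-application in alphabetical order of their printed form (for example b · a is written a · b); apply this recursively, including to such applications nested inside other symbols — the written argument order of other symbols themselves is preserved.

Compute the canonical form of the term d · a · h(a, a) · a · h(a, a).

Answer: a · d · h(a, a)

Derivation:
Idempotence:  drop duplicate a, h(a, a)
Sort arguments:  a · d · h(a, a)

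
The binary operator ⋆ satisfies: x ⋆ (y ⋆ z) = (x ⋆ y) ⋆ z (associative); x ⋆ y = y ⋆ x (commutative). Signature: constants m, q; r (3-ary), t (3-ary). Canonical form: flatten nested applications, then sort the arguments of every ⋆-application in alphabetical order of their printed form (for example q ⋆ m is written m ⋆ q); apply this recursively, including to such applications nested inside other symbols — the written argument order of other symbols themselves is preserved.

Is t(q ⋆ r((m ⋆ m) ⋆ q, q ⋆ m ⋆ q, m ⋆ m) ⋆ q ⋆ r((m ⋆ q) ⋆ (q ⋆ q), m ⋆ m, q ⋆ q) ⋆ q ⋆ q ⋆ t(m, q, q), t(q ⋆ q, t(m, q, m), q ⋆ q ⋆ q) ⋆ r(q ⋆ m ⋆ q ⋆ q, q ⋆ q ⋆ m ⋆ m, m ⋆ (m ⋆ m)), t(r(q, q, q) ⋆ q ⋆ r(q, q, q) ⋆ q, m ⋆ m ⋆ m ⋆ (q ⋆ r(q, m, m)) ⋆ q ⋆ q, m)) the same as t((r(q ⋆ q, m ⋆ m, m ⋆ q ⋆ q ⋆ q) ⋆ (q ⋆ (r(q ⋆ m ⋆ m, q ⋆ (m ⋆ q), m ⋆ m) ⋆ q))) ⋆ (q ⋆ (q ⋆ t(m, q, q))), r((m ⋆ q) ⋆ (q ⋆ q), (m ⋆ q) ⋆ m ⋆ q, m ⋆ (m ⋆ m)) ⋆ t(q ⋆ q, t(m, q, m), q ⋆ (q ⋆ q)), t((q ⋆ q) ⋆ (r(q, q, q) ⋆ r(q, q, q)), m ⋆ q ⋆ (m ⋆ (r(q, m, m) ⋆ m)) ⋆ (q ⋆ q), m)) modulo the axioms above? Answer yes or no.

Left:  t(q ⋆ r((m ⋆ m) ⋆ q, q ⋆ m ⋆ q, m ⋆ m) ⋆ q ⋆ r((m ⋆ q) ⋆ (q ⋆ q), m ⋆ m, q ⋆ q) ⋆ q ⋆ q ⋆ t(m, q, q), t(q ⋆ q, t(m, q, m), q ⋆ q ⋆ q) ⋆ r(q ⋆ m ⋆ q ⋆ q, q ⋆ q ⋆ m ⋆ m, m ⋆ (m ⋆ m)), t(r(q, q, q) ⋆ q ⋆ r(q, q, q) ⋆ q, m ⋆ m ⋆ m ⋆ (q ⋆ r(q, m, m)) ⋆ q ⋆ q, m))
  Descend into:  q ⋆ r((m ⋆ m) ⋆ q, q ⋆ m ⋆ q, m ⋆ m) ⋆ q ⋆ r((m ⋆ q) ⋆ (q ⋆ q), m ⋆ m, q ⋆ q) ⋆ q ⋆ q ⋆ t(m, q, q)
  Simplify inside:  r((m ⋆ m) ⋆ q, q ⋆ m ⋆ q, m ⋆ m)  →  r(m ⋆ m ⋆ q, m ⋆ q ⋆ q, m ⋆ m)
  Inside:  r((m ⋆ q) ⋆ (q ⋆ q), m ⋆ m, q ⋆ q)  →  r(m ⋆ q ⋆ q ⋆ q, m ⋆ m, q ⋆ q)
  Sort:  q ⋆ q ⋆ q ⋆ q ⋆ r(m ⋆ m ⋆ q, m ⋆ q ⋆ q, m ⋆ m) ⋆ r(m ⋆ q ⋆ q ⋆ q, m ⋆ m, q ⋆ q) ⋆ t(m, q, q)
  Put back:  t(q ⋆ q ⋆ q ⋆ q ⋆ r(m ⋆ m ⋆ q, m ⋆ q ⋆ q, m ⋆ m) ⋆ r(m ⋆ q ⋆ q ⋆ q, m ⋆ m, q ⋆ q) ⋆ t(m, q, q), r(m ⋆ q ⋆ q ⋆ q, m ⋆ m ⋆ q ⋆ q, m ⋆ m ⋆ m) ⋆ t(q ⋆ q, t(m, q, m), q ⋆ q ⋆ q), t(q ⋆ q ⋆ r(q, q, q) ⋆ r(q, q, q), m ⋆ m ⋆ m ⋆ q ⋆ q ⋆ q ⋆ r(q, m, m), m))
Right:  t((r(q ⋆ q, m ⋆ m, m ⋆ q ⋆ q ⋆ q) ⋆ (q ⋆ (r(q ⋆ m ⋆ m, q ⋆ (m ⋆ q), m ⋆ m) ⋆ q))) ⋆ (q ⋆ (q ⋆ t(m, q, q))), r((m ⋆ q) ⋆ (q ⋆ q), (m ⋆ q) ⋆ m ⋆ q, m ⋆ (m ⋆ m)) ⋆ t(q ⋆ q, t(m, q, m), q ⋆ (q ⋆ q)), t((q ⋆ q) ⋆ (r(q, q, q) ⋆ r(q, q, q)), m ⋆ q ⋆ (m ⋆ (r(q, m, m) ⋆ m)) ⋆ (q ⋆ q), m))
  Work inside:  (r(q ⋆ q, m ⋆ m, m ⋆ q ⋆ q ⋆ q) ⋆ (q ⋆ (r(q ⋆ m ⋆ m, q ⋆ (m ⋆ q), m ⋆ m) ⋆ q))) ⋆ (q ⋆ (q ⋆ t(m, q, q)))
  Un-nest:  r(q ⋆ q, m ⋆ m, m ⋆ q ⋆ q ⋆ q) ⋆ q ⋆ r(q ⋆ m ⋆ m, q ⋆ (m ⋆ q), m ⋆ m) ⋆ q ⋆ q ⋆ q ⋆ t(m, q, q)
  Inside:  r(q ⋆ m ⋆ m, q ⋆ (m ⋆ q), m ⋆ m)  →  r(m ⋆ m ⋆ q, m ⋆ q ⋆ q, m ⋆ m)
  Sort arguments:  q ⋆ q ⋆ q ⋆ q ⋆ r(m ⋆ m ⋆ q, m ⋆ q ⋆ q, m ⋆ m) ⋆ r(q ⋆ q, m ⋆ m, m ⋆ q ⋆ q ⋆ q) ⋆ t(m, q, q)
  Put back:  t(q ⋆ q ⋆ q ⋆ q ⋆ r(m ⋆ m ⋆ q, m ⋆ q ⋆ q, m ⋆ m) ⋆ r(q ⋆ q, m ⋆ m, m ⋆ q ⋆ q ⋆ q) ⋆ t(m, q, q), r(m ⋆ q ⋆ q ⋆ q, m ⋆ m ⋆ q ⋆ q, m ⋆ m ⋆ m) ⋆ t(q ⋆ q, t(m, q, m), q ⋆ q ⋆ q), t(q ⋆ q ⋆ r(q, q, q) ⋆ r(q, q, q), m ⋆ m ⋆ m ⋆ q ⋆ q ⋆ q ⋆ r(q, m, m), m))

Answer: no — t(q ⋆ q ⋆ q ⋆ q ⋆ r(m ⋆ m ⋆ q, m ⋆ q ⋆ q, m ⋆ m) ⋆ r(m ⋆ q ⋆ q ⋆ q, m ⋆ m, q ⋆ q) ⋆ t(m, q, q), r(m ⋆ q ⋆ q ⋆ q, m ⋆ m ⋆ q ⋆ q, m ⋆ m ⋆ m) ⋆ t(q ⋆ q, t(m, q, m), q ⋆ q ⋆ q), t(q ⋆ q ⋆ r(q, q, q) ⋆ r(q, q, q), m ⋆ m ⋆ m ⋆ q ⋆ q ⋆ q ⋆ r(q, m, m), m)) vs t(q ⋆ q ⋆ q ⋆ q ⋆ r(m ⋆ m ⋆ q, m ⋆ q ⋆ q, m ⋆ m) ⋆ r(q ⋆ q, m ⋆ m, m ⋆ q ⋆ q ⋆ q) ⋆ t(m, q, q), r(m ⋆ q ⋆ q ⋆ q, m ⋆ m ⋆ q ⋆ q, m ⋆ m ⋆ m) ⋆ t(q ⋆ q, t(m, q, m), q ⋆ q ⋆ q), t(q ⋆ q ⋆ r(q, q, q) ⋆ r(q, q, q), m ⋆ m ⋆ m ⋆ q ⋆ q ⋆ q ⋆ r(q, m, m), m))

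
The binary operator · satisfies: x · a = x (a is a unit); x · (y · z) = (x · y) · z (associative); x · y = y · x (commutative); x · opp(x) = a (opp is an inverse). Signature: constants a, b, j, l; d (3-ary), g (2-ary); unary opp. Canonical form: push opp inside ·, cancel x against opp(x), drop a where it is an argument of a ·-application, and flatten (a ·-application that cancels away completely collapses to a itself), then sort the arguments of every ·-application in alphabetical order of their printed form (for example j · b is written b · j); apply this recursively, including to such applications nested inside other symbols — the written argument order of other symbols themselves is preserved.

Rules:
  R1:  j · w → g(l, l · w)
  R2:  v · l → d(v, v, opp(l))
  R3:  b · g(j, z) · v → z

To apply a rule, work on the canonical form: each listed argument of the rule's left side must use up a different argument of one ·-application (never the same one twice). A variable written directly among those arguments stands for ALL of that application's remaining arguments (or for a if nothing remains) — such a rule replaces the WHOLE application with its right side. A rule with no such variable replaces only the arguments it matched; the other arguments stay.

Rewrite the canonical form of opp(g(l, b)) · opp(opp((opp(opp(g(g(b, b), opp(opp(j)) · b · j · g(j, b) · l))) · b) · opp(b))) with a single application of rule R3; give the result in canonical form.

Canonical form:  g(g(b, b), b · g(j, b) · j · j · l) · opp(g(l, b))
R3 matches:  uses b, g(j, b);  v := j · j · l, z := b
Every leftover argument binds to the variable; the entire application is replaced.
New term:  g(g(b, b), b) · opp(g(l, b))

Answer: g(g(b, b), b) · opp(g(l, b))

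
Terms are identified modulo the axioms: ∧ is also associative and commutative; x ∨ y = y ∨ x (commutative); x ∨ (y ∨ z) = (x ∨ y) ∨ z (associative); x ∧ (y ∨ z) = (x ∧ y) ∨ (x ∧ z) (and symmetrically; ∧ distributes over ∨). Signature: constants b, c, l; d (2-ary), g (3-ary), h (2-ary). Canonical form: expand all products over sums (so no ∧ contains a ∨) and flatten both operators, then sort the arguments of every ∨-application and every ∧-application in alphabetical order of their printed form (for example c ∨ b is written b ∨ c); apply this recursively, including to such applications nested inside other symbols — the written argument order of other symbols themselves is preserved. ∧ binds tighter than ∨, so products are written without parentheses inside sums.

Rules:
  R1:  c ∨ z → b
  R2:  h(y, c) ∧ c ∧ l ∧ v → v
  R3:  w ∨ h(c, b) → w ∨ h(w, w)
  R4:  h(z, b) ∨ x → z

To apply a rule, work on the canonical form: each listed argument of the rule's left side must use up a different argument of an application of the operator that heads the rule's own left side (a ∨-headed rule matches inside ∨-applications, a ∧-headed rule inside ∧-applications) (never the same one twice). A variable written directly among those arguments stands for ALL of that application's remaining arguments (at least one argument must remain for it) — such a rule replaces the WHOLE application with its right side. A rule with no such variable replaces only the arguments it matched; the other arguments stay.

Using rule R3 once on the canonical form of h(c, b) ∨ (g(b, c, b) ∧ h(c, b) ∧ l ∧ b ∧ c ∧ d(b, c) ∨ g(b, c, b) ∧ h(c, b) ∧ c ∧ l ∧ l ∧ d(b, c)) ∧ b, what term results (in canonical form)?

Answer: b ∧ b ∧ c ∧ d(b, c) ∧ g(b, c, b) ∧ h(c, b) ∧ l ∨ b ∧ c ∧ d(b, c) ∧ g(b, c, b) ∧ h(c, b) ∧ l ∧ l ∨ h(b ∧ b ∧ c ∧ d(b, c) ∧ g(b, c, b) ∧ h(c, b) ∧ l ∨ b ∧ c ∧ d(b, c) ∧ g(b, c, b) ∧ h(c, b) ∧ l ∧ l, b ∧ b ∧ c ∧ d(b, c) ∧ g(b, c, b) ∧ h(c, b) ∧ l ∨ b ∧ c ∧ d(b, c) ∧ g(b, c, b) ∧ h(c, b) ∧ l ∧ l)

Derivation:
Canonical form:  b ∧ b ∧ c ∧ d(b, c) ∧ g(b, c, b) ∧ h(c, b) ∧ l ∨ b ∧ c ∧ d(b, c) ∧ g(b, c, b) ∧ h(c, b) ∧ l ∧ l ∨ h(c, b)
Match R3:  consume h(c, b);  w := b ∧ b ∧ c ∧ d(b, c) ∧ g(b, c, b) ∧ h(c, b) ∧ l ∨ b ∧ c ∧ d(b, c) ∧ g(b, c, b) ∧ h(c, b) ∧ l ∧ l
Every leftover argument binds to the variable; the entire application is replaced.
Giving:  b ∧ b ∧ c ∧ d(b, c) ∧ g(b, c, b) ∧ h(c, b) ∧ l ∨ b ∧ c ∧ d(b, c) ∧ g(b, c, b) ∧ h(c, b) ∧ l ∧ l ∨ h(b ∧ b ∧ c ∧ d(b, c) ∧ g(b, c, b) ∧ h(c, b) ∧ l ∨ b ∧ c ∧ d(b, c) ∧ g(b, c, b) ∧ h(c, b) ∧ l ∧ l, b ∧ b ∧ c ∧ d(b, c) ∧ g(b, c, b) ∧ h(c, b) ∧ l ∨ b ∧ c ∧ d(b, c) ∧ g(b, c, b) ∧ h(c, b) ∧ l ∧ l)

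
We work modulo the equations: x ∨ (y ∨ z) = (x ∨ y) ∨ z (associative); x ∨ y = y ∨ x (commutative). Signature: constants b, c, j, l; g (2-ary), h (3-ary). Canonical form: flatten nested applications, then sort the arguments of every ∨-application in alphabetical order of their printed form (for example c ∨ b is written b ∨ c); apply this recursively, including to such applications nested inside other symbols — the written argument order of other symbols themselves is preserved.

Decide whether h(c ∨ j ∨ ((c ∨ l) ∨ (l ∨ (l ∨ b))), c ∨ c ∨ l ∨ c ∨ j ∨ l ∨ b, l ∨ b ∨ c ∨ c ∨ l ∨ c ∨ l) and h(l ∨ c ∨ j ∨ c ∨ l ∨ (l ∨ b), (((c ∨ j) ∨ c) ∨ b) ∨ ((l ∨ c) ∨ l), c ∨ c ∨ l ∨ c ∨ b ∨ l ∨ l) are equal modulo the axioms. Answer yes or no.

Answer: yes — both canonical forms are h(b ∨ c ∨ c ∨ j ∨ l ∨ l ∨ l, b ∨ c ∨ c ∨ c ∨ j ∨ l ∨ l, b ∨ c ∨ c ∨ c ∨ l ∨ l ∨ l)

Derivation:
Left:  h(c ∨ j ∨ ((c ∨ l) ∨ (l ∨ (l ∨ b))), c ∨ c ∨ l ∨ c ∨ j ∨ l ∨ b, l ∨ b ∨ c ∨ c ∨ l ∨ c ∨ l)
  Focus inside:  c ∨ j ∨ ((c ∨ l) ∨ (l ∨ (l ∨ b)))
  Merge nested applications:  c ∨ j ∨ c ∨ l ∨ l ∨ l ∨ b
  Order the arguments:  b ∨ c ∨ c ∨ j ∨ l ∨ l ∨ l
  Reassemble:  h(b ∨ c ∨ c ∨ j ∨ l ∨ l ∨ l, b ∨ c ∨ c ∨ c ∨ j ∨ l ∨ l, b ∨ c ∨ c ∨ c ∨ l ∨ l ∨ l)
Right:  h(l ∨ c ∨ j ∨ c ∨ l ∨ (l ∨ b), (((c ∨ j) ∨ c) ∨ b) ∨ ((l ∨ c) ∨ l), c ∨ c ∨ l ∨ c ∨ b ∨ l ∨ l)
  Focus inside:  (((c ∨ j) ∨ c) ∨ b) ∨ ((l ∨ c) ∨ l)
  Un-nest:  c ∨ j ∨ c ∨ b ∨ l ∨ c ∨ l
  Order the arguments:  b ∨ c ∨ c ∨ c ∨ j ∨ l ∨ l
  Reassemble:  h(b ∨ c ∨ c ∨ j ∨ l ∨ l ∨ l, b ∨ c ∨ c ∨ c ∨ j ∨ l ∨ l, b ∨ c ∨ c ∨ c ∨ l ∨ l ∨ l)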